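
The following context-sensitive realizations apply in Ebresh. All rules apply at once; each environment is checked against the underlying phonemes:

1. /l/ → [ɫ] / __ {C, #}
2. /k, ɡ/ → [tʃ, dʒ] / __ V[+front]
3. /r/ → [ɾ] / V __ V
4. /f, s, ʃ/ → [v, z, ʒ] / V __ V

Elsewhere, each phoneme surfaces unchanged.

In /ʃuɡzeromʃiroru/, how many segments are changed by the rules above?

Segments that undergo a rule: /r/ → [ɾ] (rule 3); /r/ → [ɾ] (rule 3); /r/ → [ɾ] (rule 3).
All other segments surface unchanged.

3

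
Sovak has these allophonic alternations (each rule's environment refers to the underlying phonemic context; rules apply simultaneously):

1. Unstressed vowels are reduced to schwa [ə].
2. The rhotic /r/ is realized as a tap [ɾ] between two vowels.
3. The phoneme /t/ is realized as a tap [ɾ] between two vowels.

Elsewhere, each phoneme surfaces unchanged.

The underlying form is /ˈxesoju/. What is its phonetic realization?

[ˈxesəjə]

/x/ stays [x].
/e/ (between /x/ and /s/) fails the environment for rule 1, so it stays [e].
/s/ — not in any rule's target class → [s].
/o/ (between /s/ and /j/) occurs in an unstressed syllable → [ə] by rule 1.
/j/ stays [j].
Rule 1 applies to /u/ (word-final: in an unstressed syllable) → [ə].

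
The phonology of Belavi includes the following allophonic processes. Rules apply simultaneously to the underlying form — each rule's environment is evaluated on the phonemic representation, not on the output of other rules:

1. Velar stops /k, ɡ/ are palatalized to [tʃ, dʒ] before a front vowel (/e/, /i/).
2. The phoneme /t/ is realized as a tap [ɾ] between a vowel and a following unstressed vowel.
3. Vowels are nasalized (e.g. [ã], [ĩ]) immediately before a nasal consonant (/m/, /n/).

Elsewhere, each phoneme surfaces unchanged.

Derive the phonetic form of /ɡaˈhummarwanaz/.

[ɡaˈhũmmarwãnaz]

/ɡ/ (word-initial) is in the target of rule 1 but the environment (before a front vowel) is not met → [ɡ].
/a/ — between /ɡ/ and /h/; rule 3 does not apply here → [a].
/h/ — not in any rule's target class → [h].
/u/ (between /h/ and /m/): before a nasal consonant, so rule 3 applies → [ũ].
/m/ stays [m].
/m/ stays [m].
/a/ (between /m/ and /r/): rule 3 targets it, but not before a nasal consonant → unchanged [a].
/r/ — not in any rule's target class → [r].
/w/ — not in any rule's target class → [w].
/a/ (between /w/ and /n/): before a nasal consonant, so rule 3 applies → [ã].
/n/ — not in any rule's target class → [n].
/a/ (between /n/ and /z/) fails the environment for rule 3, so it stays [a].
/z/ (word-final): no rule targets it → [z].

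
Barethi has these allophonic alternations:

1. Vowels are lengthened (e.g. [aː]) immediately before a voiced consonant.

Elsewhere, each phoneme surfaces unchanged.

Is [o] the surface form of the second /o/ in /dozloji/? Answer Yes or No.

/o/ (between /l/ and /j/) occurs before a voiced consonant → [oː] by rule 1.
The actual realization is [oː], not [o].

No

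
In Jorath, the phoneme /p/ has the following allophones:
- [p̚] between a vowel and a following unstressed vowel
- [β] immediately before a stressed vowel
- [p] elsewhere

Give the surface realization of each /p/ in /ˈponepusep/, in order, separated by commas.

[β], [p̚], [p]

Occurrence 1 (position 1): immediately before a stressed vowel → [β].
Occurrence 2 (position 5): between a vowel and a following unstressed vowel → [p̚].
Occurrence 3 (position 9): no conditioning environment matches → elsewhere allophone [p].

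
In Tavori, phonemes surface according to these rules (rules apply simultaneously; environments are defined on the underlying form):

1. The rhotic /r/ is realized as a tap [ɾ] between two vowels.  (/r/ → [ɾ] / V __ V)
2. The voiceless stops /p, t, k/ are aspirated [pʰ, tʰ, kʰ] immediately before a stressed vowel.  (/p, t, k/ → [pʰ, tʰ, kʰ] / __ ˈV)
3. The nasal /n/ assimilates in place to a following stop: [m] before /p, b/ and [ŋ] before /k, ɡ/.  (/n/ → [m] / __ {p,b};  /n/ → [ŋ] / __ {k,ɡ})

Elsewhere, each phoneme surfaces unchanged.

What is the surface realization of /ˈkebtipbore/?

[ˈkʰebtipboɾe]

/k/ (word-initial) occurs immediately before a stressed vowel → [kʰ] by rule 2.
/e/ (between /k/ and /b/) is unaffected → [e].
/b/ — not in any rule's target class → [b].
/t/ (between /b/ and /i/) is in the target of rule 2 but the environment (immediately before a stressed vowel) is not met → [t].
/i/ — not in any rule's target class → [i].
/p/ — between /i/ and /b/; rule 2 does not apply here → [p].
/b/ (between /p/ and /o/): no rule targets it → [b].
/o/ (between /b/ and /r/): no rule targets it → [o].
/r/ meets the environment for rule 1 (between two vowels) → [ɾ].
/e/ stays [e].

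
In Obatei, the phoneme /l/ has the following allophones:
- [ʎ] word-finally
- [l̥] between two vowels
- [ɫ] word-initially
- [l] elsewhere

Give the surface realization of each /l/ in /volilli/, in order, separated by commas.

[l̥], [l], [l]

Occurrence 1 (position 3): between two vowels → [l̥].
Occurrence 2 (position 5): no conditioning environment matches → elsewhere allophone [l].
Occurrence 3 (position 6): no conditioning environment matches → elsewhere allophone [l].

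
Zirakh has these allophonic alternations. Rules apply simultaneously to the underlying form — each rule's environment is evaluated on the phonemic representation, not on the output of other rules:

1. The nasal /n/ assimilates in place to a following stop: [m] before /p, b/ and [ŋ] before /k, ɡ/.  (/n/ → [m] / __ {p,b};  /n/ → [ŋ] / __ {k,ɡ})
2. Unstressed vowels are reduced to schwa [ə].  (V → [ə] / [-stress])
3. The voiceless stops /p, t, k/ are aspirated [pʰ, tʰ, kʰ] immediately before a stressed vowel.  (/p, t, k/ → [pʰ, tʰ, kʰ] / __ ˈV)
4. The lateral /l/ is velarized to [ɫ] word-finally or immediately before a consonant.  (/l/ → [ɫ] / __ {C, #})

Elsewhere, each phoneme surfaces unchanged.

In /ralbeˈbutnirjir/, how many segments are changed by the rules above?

5

Segments that undergo a rule: /a/ → [ə] (rule 2); /l/ → [ɫ] (rule 4); /e/ → [ə] (rule 2); /i/ → [ə] (rule 2); /i/ → [ə] (rule 2).
All other segments surface unchanged.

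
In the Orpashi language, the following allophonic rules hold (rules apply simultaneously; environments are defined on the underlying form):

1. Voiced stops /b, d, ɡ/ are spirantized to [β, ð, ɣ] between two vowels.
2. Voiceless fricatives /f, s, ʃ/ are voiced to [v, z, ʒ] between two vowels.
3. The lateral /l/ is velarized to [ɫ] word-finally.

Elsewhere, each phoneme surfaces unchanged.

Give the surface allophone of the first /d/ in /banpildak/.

[d]

/d/ — between /l/ and /a/; rule 1 does not apply here → [d].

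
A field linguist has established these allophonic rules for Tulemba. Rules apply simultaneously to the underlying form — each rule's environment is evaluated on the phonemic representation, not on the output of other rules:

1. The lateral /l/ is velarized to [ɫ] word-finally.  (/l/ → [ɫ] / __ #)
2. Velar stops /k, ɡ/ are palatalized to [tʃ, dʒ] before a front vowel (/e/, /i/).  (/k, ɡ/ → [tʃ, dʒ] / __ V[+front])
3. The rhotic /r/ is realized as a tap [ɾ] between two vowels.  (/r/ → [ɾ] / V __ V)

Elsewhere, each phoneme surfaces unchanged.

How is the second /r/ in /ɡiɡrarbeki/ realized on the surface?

[r]

/r/ (between /a/ and /b/): rule 3 targets it, but not between two vowels → unchanged [r].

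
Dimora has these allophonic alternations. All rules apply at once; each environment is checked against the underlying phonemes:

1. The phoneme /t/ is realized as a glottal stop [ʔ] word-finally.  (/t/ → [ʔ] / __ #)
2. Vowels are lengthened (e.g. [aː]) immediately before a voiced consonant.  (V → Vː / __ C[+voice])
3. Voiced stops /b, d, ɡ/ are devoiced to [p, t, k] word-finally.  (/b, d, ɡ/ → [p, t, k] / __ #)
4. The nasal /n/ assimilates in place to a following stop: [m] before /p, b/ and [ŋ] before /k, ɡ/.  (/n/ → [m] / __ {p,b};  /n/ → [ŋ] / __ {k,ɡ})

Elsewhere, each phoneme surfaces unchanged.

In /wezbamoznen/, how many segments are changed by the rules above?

Segments that undergo a rule: /e/ → [eː] (rule 2); /a/ → [aː] (rule 2); /o/ → [oː] (rule 2); /e/ → [eː] (rule 2).
All other segments surface unchanged.

4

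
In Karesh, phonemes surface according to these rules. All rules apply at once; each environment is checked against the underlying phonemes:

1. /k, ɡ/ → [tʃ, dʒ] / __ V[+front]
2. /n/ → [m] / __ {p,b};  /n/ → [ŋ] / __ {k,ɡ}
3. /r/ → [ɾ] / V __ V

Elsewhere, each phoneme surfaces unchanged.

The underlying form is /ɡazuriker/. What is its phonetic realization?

/ɡ/ (word-initial) is in the target of rule 1 but the environment (before a front vowel) is not met → [ɡ].
/a/ — not in any rule's target class → [a].
/z/ stays [z].
/u/ (between /z/ and /r/) is unaffected → [u].
/r/ (between /u/ and /i/): between two vowels, so rule 3 applies → [ɾ].
/i/ (between /r/ and /k/): no rule targets it → [i].
/k/ — between /i/ and /e/, before a front vowel — surfaces as [tʃ] (rule 1).
/e/ stays [e].
/r/ (word-final) is in the target of rule 3 but the environment (between two vowels) is not met → [r].

[ɡazuɾitʃer]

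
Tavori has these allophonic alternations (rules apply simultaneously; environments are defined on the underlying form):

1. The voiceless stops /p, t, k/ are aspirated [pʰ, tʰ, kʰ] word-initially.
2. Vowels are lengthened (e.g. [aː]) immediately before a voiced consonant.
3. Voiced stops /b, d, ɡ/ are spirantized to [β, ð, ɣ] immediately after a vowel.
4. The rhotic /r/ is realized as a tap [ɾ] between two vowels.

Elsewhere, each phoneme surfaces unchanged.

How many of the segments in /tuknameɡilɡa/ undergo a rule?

Segments that undergo a rule: /t/ → [tʰ] (rule 1); /a/ → [aː] (rule 2); /e/ → [eː] (rule 2); /ɡ/ → [ɣ] (rule 3); /i/ → [iː] (rule 2).
All other segments surface unchanged.

5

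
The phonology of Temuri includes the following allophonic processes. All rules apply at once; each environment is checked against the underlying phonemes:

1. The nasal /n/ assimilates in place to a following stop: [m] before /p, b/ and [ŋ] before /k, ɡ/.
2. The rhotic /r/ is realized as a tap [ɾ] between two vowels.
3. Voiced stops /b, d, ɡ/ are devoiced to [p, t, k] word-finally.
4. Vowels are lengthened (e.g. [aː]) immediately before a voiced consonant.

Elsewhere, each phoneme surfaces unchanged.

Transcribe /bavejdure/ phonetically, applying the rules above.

/b/ (word-initial) is in the target of rule 3 but the environment (word-finally) is not met → [b].
Rule 4 applies to /a/ (between /b/ and /v/: before a voiced consonant) → [aː].
/e/ — between /v/ and /j/, before a voiced consonant — surfaces as [eː] (rule 4).
/d/ (between /j/ and /u/): rule 3 targets it, but not word-finally → unchanged [d].
/u/ (between /d/ and /r/) occurs before a voiced consonant → [uː] by rule 4.
/r/ (between /u/ and /e/) occurs between two vowels → [ɾ] by rule 2.
/e/ (word-final): rule 4 targets it, but not before a voiced consonant → unchanged [e].

[baːveːjduːɾe]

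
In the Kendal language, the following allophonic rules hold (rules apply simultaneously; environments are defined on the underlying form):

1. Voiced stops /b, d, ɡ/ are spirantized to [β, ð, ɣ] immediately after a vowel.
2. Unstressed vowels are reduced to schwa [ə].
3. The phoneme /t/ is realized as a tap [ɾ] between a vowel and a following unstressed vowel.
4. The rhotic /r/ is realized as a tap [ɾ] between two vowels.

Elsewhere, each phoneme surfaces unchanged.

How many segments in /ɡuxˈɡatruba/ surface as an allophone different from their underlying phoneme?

Segments that undergo a rule: /u/ → [ə] (rule 2); /u/ → [ə] (rule 2); /b/ → [β] (rule 1); /a/ → [ə] (rule 2).
All other segments surface unchanged.

4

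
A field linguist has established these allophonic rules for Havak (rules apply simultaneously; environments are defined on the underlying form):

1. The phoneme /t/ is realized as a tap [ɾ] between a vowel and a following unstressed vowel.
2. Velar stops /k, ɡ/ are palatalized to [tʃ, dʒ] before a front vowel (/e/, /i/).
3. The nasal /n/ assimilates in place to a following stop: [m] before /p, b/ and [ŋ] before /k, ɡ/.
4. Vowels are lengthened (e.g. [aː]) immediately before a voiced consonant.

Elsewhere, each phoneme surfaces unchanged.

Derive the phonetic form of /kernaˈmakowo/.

[tʃeːrnaːˈmakoːwo]

/k/ meets the environment for rule 2 (before a front vowel) → [tʃ].
/e/ meets the environment for rule 4 (before a voiced consonant) → [eː].
/n/ (between /r/ and /a/): rule 3 targets it, but not before a labial or velar stop → unchanged [n].
/a/ — between /n/ and /m/, before a voiced consonant — surfaces as [aː] (rule 4).
/a/ (between /m/ and /k/) fails the environment for rule 4, so it stays [a].
/k/ (between /a/ and /o/) fails the environment for rule 2, so it stays [k].
/o/ (between /k/ and /w/): before a voiced consonant, so rule 4 applies → [oː].
/o/ (word-final): rule 4 targets it, but not before a voiced consonant → unchanged [o].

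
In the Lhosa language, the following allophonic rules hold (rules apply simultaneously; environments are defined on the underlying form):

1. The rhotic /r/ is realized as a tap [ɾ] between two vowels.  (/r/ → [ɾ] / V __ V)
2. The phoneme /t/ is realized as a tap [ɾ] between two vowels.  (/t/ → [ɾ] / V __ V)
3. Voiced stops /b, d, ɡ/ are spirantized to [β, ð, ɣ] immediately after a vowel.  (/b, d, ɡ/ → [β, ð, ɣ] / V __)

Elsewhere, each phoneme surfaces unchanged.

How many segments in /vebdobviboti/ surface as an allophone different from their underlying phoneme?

Segments that undergo a rule: /b/ → [β] (rule 3); /b/ → [β] (rule 3); /b/ → [β] (rule 3); /t/ → [ɾ] (rule 2).
All other segments surface unchanged.

4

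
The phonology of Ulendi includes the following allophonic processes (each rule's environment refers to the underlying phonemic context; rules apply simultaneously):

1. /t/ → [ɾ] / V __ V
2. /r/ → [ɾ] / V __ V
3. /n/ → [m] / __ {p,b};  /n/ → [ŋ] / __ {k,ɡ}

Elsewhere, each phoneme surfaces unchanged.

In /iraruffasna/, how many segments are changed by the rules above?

2

Segments that undergo a rule: /r/ → [ɾ] (rule 2); /r/ → [ɾ] (rule 2).
All other segments surface unchanged.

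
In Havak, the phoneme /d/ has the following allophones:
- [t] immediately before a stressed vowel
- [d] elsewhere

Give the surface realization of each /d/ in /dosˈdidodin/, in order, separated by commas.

[d], [t], [d], [d]

Occurrence 1 (position 1): no conditioning environment matches → elsewhere allophone [d].
Occurrence 2 (position 4): immediately before a stressed vowel → [t].
Occurrence 3 (position 6): no conditioning environment matches → elsewhere allophone [d].
Occurrence 4 (position 8): no conditioning environment matches → elsewhere allophone [d].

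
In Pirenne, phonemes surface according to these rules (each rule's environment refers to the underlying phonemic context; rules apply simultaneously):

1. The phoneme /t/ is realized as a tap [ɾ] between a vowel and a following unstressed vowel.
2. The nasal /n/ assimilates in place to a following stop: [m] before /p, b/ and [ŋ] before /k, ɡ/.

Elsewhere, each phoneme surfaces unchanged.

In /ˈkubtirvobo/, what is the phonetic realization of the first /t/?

[t]

/t/ (between /b/ and /i/): rule 1 targets it, but not between a vowel and a following unstressed vowel → unchanged [t].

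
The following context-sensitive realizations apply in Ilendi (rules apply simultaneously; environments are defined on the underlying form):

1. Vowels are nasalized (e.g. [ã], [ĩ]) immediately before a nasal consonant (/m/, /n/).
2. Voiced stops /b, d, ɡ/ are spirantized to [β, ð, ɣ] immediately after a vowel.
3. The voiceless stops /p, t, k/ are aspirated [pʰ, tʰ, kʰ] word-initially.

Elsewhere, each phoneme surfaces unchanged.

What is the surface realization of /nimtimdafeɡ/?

[nĩmtĩmdafeɣ]

/n/ (word-initial) is unaffected → [n].
/i/ (between /n/ and /m/): before a nasal consonant, so rule 1 applies → [ĩ].
/m/ (between /i/ and /t/): no rule targets it → [m].
/t/ (between /m/ and /i/): rule 3 targets it, but not word-initially → unchanged [t].
/i/ (between /t/ and /m/): before a nasal consonant, so rule 1 applies → [ĩ].
/m/ — not in any rule's target class → [m].
/d/ (between /m/ and /a/) is in the target of rule 2 but the environment (immediately after a vowel) is not met → [d].
/a/ (between /d/ and /f/) fails the environment for rule 1, so it stays [a].
/f/ (between /a/ and /e/): no rule targets it → [f].
/e/ (between /f/ and /ɡ/): rule 1 targets it, but not before a nasal consonant → unchanged [e].
/ɡ/ (word-final) occurs immediately after a vowel → [ɣ] by rule 2.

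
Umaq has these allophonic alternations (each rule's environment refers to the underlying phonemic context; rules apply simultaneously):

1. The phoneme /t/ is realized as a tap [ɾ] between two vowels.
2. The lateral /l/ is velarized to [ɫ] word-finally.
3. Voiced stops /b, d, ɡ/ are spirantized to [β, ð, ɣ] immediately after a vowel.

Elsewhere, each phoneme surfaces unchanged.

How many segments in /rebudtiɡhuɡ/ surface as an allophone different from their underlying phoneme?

Segments that undergo a rule: /b/ → [β] (rule 3); /d/ → [ð] (rule 3); /ɡ/ → [ɣ] (rule 3); /ɡ/ → [ɣ] (rule 3).
All other segments surface unchanged.

4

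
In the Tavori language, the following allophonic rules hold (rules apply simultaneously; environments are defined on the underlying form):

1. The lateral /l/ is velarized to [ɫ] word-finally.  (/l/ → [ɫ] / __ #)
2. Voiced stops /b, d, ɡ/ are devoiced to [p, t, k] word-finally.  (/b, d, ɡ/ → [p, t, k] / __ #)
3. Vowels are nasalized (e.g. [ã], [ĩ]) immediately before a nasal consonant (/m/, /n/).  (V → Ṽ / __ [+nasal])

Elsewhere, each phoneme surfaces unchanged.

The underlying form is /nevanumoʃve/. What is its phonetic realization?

[nevãnũmoʃve]

/n/ — not in any rule's target class → [n].
/e/ — between /n/ and /v/; rule 3 does not apply here → [e].
/v/ (between /e/ and /a/): no rule targets it → [v].
/a/ (between /v/ and /n/): before a nasal consonant, so rule 3 applies → [ã].
/n/ — not in any rule's target class → [n].
/u/ meets the environment for rule 3 (before a nasal consonant) → [ũ].
/m/ (between /u/ and /o/) is unaffected → [m].
/o/ (between /m/ and /ʃ/): rule 3 targets it, but not before a nasal consonant → unchanged [o].
/ʃ/ (between /o/ and /v/) is unaffected → [ʃ].
/v/ — not in any rule's target class → [v].
/e/ — word-final; rule 3 does not apply here → [e].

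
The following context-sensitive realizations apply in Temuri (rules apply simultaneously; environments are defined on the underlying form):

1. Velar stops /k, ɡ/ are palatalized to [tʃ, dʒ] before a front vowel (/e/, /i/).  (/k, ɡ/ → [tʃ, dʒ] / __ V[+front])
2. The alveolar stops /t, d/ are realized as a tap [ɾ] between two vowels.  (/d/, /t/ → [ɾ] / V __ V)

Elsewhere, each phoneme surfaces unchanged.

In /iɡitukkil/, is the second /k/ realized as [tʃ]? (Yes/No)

Yes

Rule 1 applies to /k/ (between /k/ and /i/: before a front vowel) → [tʃ].
The actual realization is [tʃ], which matches [tʃ].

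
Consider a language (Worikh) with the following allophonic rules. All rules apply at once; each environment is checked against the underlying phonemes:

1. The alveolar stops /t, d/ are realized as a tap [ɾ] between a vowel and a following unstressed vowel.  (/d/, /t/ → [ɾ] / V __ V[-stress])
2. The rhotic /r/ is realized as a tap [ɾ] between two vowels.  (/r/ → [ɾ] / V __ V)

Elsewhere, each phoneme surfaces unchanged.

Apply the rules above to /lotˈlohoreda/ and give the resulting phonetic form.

/l/ (word-initial) is unaffected → [l].
/o/ (between /l/ and /t/) is unaffected → [o].
/t/ (between /o/ and /l/) fails the environment for rule 1, so it stays [t].
/l/ — not in any rule's target class → [l].
/o/ (between /l/ and /h/) is unaffected → [o].
/h/ — not in any rule's target class → [h].
/o/ — not in any rule's target class → [o].
/r/ meets the environment for rule 2 (between two vowels) → [ɾ].
/e/ (between /r/ and /d/): no rule targets it → [e].
/d/ meets the environment for rule 1 (between a vowel and a following unstressed vowel) → [ɾ].
/a/ — not in any rule's target class → [a].

[lotˈlohoɾeɾa]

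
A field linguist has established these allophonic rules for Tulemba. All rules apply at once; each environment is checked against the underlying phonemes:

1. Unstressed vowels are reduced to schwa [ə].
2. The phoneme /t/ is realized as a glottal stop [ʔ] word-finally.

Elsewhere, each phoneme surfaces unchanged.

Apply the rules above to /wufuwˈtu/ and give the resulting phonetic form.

/w/ (word-initial): no rule targets it → [w].
/u/ (between /w/ and /f/): in an unstressed syllable, so rule 1 applies → [ə].
/f/ (between /u/ and /u/) is unaffected → [f].
/u/ meets the environment for rule 1 (in an unstressed syllable) → [ə].
/w/ stays [w].
/t/ (between /w/ and /u/) fails the environment for rule 2, so it stays [t].
/u/ (word-final): rule 1 targets it, but not in an unstressed syllable → unchanged [u].

[wəfəwˈtu]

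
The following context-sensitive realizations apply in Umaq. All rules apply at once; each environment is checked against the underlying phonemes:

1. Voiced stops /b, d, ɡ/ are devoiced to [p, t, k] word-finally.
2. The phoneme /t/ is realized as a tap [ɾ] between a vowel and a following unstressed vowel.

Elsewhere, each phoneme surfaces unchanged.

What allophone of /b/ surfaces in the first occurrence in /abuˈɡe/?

/b/ (between /a/ and /u/): rule 1 targets it, but not word-finally → unchanged [b].

[b]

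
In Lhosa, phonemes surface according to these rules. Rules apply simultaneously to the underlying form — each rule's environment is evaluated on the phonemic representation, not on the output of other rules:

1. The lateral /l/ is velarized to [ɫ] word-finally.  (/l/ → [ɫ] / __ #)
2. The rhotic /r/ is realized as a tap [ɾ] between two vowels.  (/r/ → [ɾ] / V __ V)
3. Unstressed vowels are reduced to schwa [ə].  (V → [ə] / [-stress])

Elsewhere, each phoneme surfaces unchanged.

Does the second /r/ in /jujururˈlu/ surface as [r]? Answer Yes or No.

/r/ (between /u/ and /l/): rule 2 targets it, but not between two vowels → unchanged [r].
The actual realization is [r], which matches [r].

Yes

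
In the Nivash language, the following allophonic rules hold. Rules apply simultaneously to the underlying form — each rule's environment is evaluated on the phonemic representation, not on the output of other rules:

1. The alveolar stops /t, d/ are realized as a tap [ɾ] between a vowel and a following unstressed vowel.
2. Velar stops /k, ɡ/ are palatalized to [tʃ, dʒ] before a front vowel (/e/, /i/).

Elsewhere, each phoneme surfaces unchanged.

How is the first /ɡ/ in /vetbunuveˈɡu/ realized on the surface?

[ɡ]

/ɡ/ — between /e/ and /u/; rule 2 does not apply here → [ɡ].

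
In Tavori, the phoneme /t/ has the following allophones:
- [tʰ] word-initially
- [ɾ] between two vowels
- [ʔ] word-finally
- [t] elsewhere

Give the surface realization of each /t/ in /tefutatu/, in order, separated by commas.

[tʰ], [ɾ], [ɾ]

Occurrence 1 (position 1): word-initially → [tʰ].
Occurrence 2 (position 5): between two vowels → [ɾ].
Occurrence 3 (position 7): between two vowels → [ɾ].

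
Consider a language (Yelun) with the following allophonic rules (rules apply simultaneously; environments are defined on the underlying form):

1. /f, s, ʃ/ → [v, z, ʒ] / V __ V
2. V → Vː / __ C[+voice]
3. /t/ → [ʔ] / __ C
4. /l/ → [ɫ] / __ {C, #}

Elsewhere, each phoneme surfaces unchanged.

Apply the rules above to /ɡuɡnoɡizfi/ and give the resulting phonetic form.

[ɡuːɡnoːɡiːzfi]

/ɡ/ (word-initial) is unaffected → [ɡ].
/u/ meets the environment for rule 2 (before a voiced consonant) → [uː].
/ɡ/ (between /u/ and /n/): no rule targets it → [ɡ].
/n/ (between /ɡ/ and /o/): no rule targets it → [n].
/o/ (between /n/ and /ɡ/) occurs before a voiced consonant → [oː] by rule 2.
/ɡ/ stays [ɡ].
Rule 2 applies to /i/ (between /ɡ/ and /z/: before a voiced consonant) → [iː].
/z/ (between /i/ and /f/) is unaffected → [z].
/f/ — between /z/ and /i/; rule 1 does not apply here → [f].
/i/ (word-final) fails the environment for rule 2, so it stays [i].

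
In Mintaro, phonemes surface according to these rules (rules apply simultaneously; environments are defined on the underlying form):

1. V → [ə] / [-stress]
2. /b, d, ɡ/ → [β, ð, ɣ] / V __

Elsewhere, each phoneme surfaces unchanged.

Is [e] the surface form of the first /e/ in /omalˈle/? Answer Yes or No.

Yes

/e/ (word-final): rule 1 targets it, but not in an unstressed syllable → unchanged [e].
The actual realization is [e], which matches [e].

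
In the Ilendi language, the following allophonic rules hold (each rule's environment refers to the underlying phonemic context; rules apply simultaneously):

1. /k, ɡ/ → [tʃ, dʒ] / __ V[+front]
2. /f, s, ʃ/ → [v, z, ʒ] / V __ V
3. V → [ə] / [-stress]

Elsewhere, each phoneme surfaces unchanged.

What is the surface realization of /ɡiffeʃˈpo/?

[dʒəffəʃˈpo]

/ɡ/ meets the environment for rule 1 (before a front vowel) → [dʒ].
/i/ — between /ɡ/ and /f/, in an unstressed syllable — surfaces as [ə] (rule 3).
/f/ (between /i/ and /f/) is in the target of rule 2 but the environment (between two vowels) is not met → [f].
/f/ (between /f/ and /e/) is in the target of rule 2 but the environment (between two vowels) is not met → [f].
/e/ (between /f/ and /ʃ/): in an unstressed syllable, so rule 3 applies → [ə].
/ʃ/ — between /e/ and /p/; rule 2 does not apply here → [ʃ].
/p/ (between /ʃ/ and /o/) is unaffected → [p].
/o/ (word-final): rule 3 targets it, but not in an unstressed syllable → unchanged [o].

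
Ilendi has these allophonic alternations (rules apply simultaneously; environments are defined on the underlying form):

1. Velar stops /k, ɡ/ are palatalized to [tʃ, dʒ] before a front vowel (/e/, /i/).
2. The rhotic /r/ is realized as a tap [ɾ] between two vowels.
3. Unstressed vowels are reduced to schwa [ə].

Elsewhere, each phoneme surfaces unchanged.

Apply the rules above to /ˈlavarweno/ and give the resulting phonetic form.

[ˈlavərwənə]

/l/ (word-initial): no rule targets it → [l].
/a/ — between /l/ and /v/; rule 3 does not apply here → [a].
/v/ (between /a/ and /a/) is unaffected → [v].
/a/ — between /v/ and /r/, in an unstressed syllable — surfaces as [ə] (rule 3).
/r/ (between /a/ and /w/) is in the target of rule 2 but the environment (between two vowels) is not met → [r].
/w/ stays [w].
Rule 3 applies to /e/ (between /w/ and /n/: in an unstressed syllable) → [ə].
/n/ stays [n].
/o/ meets the environment for rule 3 (in an unstressed syllable) → [ə].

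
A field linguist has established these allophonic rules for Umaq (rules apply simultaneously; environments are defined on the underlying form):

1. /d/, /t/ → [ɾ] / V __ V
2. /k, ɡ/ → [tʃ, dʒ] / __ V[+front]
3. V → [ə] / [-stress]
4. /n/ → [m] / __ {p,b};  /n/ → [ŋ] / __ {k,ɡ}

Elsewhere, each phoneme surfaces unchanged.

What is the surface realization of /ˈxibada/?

/x/ stays [x].
/i/ (between /x/ and /b/): rule 3 targets it, but not in an unstressed syllable → unchanged [i].
/b/ (between /i/ and /a/) is unaffected → [b].
Rule 3 applies to /a/ (between /b/ and /d/: in an unstressed syllable) → [ə].
/d/ — between /a/ and /a/, between two vowels — surfaces as [ɾ] (rule 1).
/a/ (word-final): in an unstressed syllable, so rule 3 applies → [ə].

[ˈxibəɾə]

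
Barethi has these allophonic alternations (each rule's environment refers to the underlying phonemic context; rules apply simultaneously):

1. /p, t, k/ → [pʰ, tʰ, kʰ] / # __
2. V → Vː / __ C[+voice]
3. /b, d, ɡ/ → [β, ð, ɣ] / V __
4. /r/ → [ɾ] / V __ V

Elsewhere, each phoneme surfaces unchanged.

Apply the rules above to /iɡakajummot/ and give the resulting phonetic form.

[iːɣakaːjuːmmot]

Rule 2 applies to /i/ (word-initial: before a voiced consonant) → [iː].
Rule 3 applies to /ɡ/ (between /i/ and /a/: immediately after a vowel) → [ɣ].
/a/ (between /ɡ/ and /k/): rule 2 targets it, but not before a voiced consonant → unchanged [a].
/k/ (between /a/ and /a/) is in the target of rule 1 but the environment (word-initially) is not met → [k].
/a/ (between /k/ and /j/): before a voiced consonant, so rule 2 applies → [aː].
/j/ (between /a/ and /u/) is unaffected → [j].
Rule 2 applies to /u/ (between /j/ and /m/: before a voiced consonant) → [uː].
/m/ — not in any rule's target class → [m].
/m/ stays [m].
/o/ (between /m/ and /t/) is in the target of rule 2 but the environment (before a voiced consonant) is not met → [o].
/t/ (word-final) is in the target of rule 1 but the environment (word-initially) is not met → [t].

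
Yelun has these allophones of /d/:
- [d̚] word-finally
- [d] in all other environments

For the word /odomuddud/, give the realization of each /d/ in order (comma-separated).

Occurrence 1 (position 2): no conditioning environment matches → elsewhere allophone [d].
Occurrence 2 (position 6): no conditioning environment matches → elsewhere allophone [d].
Occurrence 3 (position 7): no conditioning environment matches → elsewhere allophone [d].
Occurrence 4 (position 9): word-finally → [d̚].

[d], [d], [d], [d̚]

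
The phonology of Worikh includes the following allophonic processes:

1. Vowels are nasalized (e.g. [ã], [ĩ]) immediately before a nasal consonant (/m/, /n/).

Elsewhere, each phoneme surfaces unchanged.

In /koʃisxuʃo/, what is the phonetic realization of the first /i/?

/i/ — between /ʃ/ and /s/; rule 1 does not apply here → [i].

[i]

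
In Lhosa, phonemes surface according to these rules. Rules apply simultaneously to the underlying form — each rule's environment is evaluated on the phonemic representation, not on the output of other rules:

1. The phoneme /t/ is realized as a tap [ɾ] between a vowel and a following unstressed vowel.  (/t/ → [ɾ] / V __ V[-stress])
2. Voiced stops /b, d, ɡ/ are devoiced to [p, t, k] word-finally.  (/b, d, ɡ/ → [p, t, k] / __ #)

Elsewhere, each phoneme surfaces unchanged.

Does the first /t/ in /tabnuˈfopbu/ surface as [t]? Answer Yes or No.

Yes

/t/ (word-initial) is in the target of rule 1 but the environment (between a vowel and a following unstressed vowel) is not met → [t].
The actual realization is [t], which matches [t].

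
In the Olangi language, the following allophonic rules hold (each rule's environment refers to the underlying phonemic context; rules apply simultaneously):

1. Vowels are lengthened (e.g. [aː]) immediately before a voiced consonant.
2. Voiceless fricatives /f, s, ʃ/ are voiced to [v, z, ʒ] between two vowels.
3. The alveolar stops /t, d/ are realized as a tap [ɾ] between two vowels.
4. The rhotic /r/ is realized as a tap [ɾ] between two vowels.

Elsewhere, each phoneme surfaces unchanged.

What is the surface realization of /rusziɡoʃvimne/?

[rusziːɡoʃviːmne]

/r/ — word-initial; rule 4 does not apply here → [r].
/u/ (between /r/ and /s/) is in the target of rule 1 but the environment (before a voiced consonant) is not met → [u].
/s/ — between /u/ and /z/; rule 2 does not apply here → [s].
/z/ — not in any rule's target class → [z].
/i/ (between /z/ and /ɡ/): before a voiced consonant, so rule 1 applies → [iː].
/ɡ/ (between /i/ and /o/) is unaffected → [ɡ].
/o/ (between /ɡ/ and /ʃ/) is in the target of rule 1 but the environment (before a voiced consonant) is not met → [o].
/ʃ/ (between /o/ and /v/) is in the target of rule 2 but the environment (between two vowels) is not met → [ʃ].
/v/ (between /ʃ/ and /i/): no rule targets it → [v].
Rule 1 applies to /i/ (between /v/ and /m/: before a voiced consonant) → [iː].
/m/ (between /i/ and /n/): no rule targets it → [m].
/n/ (between /m/ and /e/): no rule targets it → [n].
/e/ (word-final) fails the environment for rule 1, so it stays [e].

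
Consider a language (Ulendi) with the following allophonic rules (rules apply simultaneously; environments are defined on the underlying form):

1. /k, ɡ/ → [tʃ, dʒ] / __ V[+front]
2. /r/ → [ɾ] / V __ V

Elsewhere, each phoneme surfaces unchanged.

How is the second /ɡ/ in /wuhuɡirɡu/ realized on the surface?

[ɡ]

/ɡ/ (between /r/ and /u/) fails the environment for rule 1, so it stays [ɡ].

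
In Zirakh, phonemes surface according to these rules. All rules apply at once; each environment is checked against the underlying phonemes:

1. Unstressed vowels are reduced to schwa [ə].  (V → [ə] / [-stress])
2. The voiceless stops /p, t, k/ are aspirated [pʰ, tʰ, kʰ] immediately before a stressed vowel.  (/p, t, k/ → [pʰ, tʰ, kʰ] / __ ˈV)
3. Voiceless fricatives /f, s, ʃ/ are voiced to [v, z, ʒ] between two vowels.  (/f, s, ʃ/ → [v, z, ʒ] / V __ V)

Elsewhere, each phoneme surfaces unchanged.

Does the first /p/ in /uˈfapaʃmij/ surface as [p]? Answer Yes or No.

/p/ (between /a/ and /a/): rule 2 targets it, but not immediately before a stressed vowel → unchanged [p].
The actual realization is [p], which matches [p].

Yes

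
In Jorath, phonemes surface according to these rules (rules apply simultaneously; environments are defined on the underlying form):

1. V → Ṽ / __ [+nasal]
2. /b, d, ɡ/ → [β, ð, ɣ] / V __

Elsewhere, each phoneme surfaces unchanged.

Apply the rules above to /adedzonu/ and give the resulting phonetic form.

[aðeðzõnu]

/a/ (word-initial) fails the environment for rule 1, so it stays [a].
/d/ — between /a/ and /e/, immediately after a vowel — surfaces as [ð] (rule 2).
/e/ — between /d/ and /d/; rule 1 does not apply here → [e].
/d/ (between /e/ and /z/) occurs immediately after a vowel → [ð] by rule 2.
/o/ (between /z/ and /n/) occurs before a nasal consonant → [õ] by rule 1.
/u/ (word-final) is in the target of rule 1 but the environment (before a nasal consonant) is not met → [u].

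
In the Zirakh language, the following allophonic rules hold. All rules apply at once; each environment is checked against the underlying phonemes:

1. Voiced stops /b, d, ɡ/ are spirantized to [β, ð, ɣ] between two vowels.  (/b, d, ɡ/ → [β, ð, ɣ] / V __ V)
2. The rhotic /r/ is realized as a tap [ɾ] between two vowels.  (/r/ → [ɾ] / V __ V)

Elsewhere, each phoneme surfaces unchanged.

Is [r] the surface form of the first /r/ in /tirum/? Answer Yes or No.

No

/r/ — between /i/ and /u/, between two vowels — surfaces as [ɾ] (rule 2).
The actual realization is [ɾ], not [r].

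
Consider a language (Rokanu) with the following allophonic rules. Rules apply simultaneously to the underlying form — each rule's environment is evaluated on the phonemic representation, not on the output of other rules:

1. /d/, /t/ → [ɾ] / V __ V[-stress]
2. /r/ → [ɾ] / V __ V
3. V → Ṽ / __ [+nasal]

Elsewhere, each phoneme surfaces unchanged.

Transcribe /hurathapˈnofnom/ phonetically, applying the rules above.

/h/ (word-initial): no rule targets it → [h].
/u/ (between /h/ and /r/) is in the target of rule 3 but the environment (before a nasal consonant) is not met → [u].
/r/ (between /u/ and /a/): between two vowels, so rule 2 applies → [ɾ].
/a/ (between /r/ and /t/) is in the target of rule 3 but the environment (before a nasal consonant) is not met → [a].
/t/ (between /a/ and /h/) fails the environment for rule 1, so it stays [t].
/h/ stays [h].
/a/ (between /h/ and /p/) fails the environment for rule 3, so it stays [a].
/p/ (between /a/ and /n/): no rule targets it → [p].
/n/ stays [n].
/o/ (between /n/ and /f/) is in the target of rule 3 but the environment (before a nasal consonant) is not met → [o].
/f/ (between /o/ and /n/) is unaffected → [f].
/n/ (between /f/ and /o/) is unaffected → [n].
Rule 3 applies to /o/ (between /n/ and /m/: before a nasal consonant) → [õ].
/m/ (word-final): no rule targets it → [m].

[huɾathapˈnofnõm]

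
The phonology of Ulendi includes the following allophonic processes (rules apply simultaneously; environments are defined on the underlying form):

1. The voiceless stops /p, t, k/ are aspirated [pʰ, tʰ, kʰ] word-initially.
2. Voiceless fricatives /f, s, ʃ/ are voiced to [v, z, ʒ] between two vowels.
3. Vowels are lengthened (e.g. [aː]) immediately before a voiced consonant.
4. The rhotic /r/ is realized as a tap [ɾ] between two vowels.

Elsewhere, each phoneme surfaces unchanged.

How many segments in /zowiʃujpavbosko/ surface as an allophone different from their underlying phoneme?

Segments that undergo a rule: /o/ → [oː] (rule 3); /ʃ/ → [ʒ] (rule 2); /u/ → [uː] (rule 3); /a/ → [aː] (rule 3).
All other segments surface unchanged.

4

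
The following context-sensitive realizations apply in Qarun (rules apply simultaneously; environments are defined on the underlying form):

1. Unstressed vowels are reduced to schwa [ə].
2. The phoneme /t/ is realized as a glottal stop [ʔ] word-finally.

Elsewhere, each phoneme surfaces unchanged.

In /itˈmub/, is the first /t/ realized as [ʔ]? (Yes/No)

No

/t/ (between /i/ and /m/) is in the target of rule 2 but the environment (word-finally) is not met → [t].
The actual realization is [t], not [ʔ].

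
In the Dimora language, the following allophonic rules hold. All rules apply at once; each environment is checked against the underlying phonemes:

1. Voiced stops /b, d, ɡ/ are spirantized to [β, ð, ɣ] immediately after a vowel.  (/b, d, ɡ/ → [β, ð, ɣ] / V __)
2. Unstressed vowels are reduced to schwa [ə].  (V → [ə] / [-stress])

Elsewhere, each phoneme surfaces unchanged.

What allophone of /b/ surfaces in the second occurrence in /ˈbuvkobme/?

Rule 1 applies to /b/ (between /o/ and /m/: immediately after a vowel) → [β].

[β]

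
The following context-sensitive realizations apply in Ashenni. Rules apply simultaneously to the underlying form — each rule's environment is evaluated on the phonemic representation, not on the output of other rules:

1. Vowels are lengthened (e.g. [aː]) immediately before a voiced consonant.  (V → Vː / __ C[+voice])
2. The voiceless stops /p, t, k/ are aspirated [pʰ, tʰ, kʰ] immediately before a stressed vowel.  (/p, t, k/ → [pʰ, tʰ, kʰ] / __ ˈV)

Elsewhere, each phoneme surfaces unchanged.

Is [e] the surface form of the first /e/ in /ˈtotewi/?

No

/e/ (between /t/ and /w/): before a voiced consonant, so rule 1 applies → [eː].
The actual realization is [eː], not [e].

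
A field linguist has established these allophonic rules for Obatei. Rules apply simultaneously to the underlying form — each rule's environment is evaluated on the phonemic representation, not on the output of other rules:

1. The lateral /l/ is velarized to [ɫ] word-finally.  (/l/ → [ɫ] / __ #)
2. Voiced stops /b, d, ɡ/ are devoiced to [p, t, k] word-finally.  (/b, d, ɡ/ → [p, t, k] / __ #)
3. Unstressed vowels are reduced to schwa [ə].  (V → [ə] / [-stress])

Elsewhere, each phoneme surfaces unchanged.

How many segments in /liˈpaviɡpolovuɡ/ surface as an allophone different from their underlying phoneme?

Segments that undergo a rule: /i/ → [ə] (rule 3); /i/ → [ə] (rule 3); /o/ → [ə] (rule 3); /o/ → [ə] (rule 3); /u/ → [ə] (rule 3); /ɡ/ → [k] (rule 2).
All other segments surface unchanged.

6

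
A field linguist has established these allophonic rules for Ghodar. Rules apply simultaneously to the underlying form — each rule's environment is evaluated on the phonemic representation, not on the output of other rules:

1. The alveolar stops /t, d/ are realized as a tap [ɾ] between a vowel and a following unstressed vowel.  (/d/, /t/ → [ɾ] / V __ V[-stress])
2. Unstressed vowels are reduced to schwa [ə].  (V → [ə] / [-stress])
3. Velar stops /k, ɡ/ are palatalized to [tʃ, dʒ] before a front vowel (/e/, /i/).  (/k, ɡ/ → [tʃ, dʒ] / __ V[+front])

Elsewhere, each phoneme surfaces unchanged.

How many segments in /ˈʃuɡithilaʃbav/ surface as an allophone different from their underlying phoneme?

Segments that undergo a rule: /ɡ/ → [dʒ] (rule 3); /i/ → [ə] (rule 2); /i/ → [ə] (rule 2); /a/ → [ə] (rule 2); /a/ → [ə] (rule 2).
All other segments surface unchanged.

5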